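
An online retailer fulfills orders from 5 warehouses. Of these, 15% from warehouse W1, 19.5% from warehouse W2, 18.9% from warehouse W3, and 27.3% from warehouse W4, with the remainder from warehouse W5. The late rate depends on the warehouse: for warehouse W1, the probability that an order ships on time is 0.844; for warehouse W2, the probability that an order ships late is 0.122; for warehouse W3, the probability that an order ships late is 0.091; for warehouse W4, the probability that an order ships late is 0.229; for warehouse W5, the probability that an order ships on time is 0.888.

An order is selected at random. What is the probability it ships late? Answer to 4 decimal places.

P(L) ≈ 0.1485

P(W5) = 1 − (0.15 + 0.195 + 0.189 + 0.273) = 0.193.
P(L|W1) = 1 − 0.844 = 0.156.
P(L|W5) = 1 − 0.888 = 0.112.
By the law of total probability,
P(L) = P(L|W1)·P(W1) + P(L|W2)·P(W2) + P(L|W3)·P(W3) + P(L|W4)·P(W4) + P(L|W5)·P(W5)
      = 0.156·0.15 + 0.122·0.195 + 0.091·0.189 + 0.229·0.273 + 0.112·0.193
      = 0.0234 + 0.02379 + 0.017199 + 0.062517 + 0.021616 = 0.148522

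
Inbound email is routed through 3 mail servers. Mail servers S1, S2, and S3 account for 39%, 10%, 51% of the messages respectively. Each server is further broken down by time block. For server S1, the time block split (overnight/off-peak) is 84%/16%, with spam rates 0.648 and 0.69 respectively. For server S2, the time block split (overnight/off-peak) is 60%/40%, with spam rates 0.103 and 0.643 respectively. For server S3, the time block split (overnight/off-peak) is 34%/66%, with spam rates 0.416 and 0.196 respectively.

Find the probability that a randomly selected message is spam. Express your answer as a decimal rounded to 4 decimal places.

P(S|S1) = 0.84·0.648 + 0.16·0.69 = 0.54432 + 0.1104 = 0.65472
P(S|S2) = 0.6·0.103 + 0.4·0.643 = 0.0618 + 0.2572 = 0.319
P(S|S3) = 0.34·0.416 + 0.66·0.196 = 0.14144 + 0.12936 = 0.2708
Then overall,
P(S) = 0.39·0.65472 + 0.1·0.319 + 0.51·0.2708
      = 0.2553408 + 0.0319 + 0.138108 = 0.4253488

0.4253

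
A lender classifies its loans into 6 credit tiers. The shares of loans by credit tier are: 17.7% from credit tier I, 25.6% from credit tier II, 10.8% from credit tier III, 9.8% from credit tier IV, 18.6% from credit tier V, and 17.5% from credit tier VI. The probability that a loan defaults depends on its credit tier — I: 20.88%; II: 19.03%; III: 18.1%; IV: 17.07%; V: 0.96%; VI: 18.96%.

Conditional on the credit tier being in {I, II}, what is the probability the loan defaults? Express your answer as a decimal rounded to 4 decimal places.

Let S = {I, II}.
P(S) = 0.177 + 0.256 = 0.433.
P(D ∩ S) = 0.2088·0.177 + 0.1903·0.256 = 0.0369576 + 0.0487168 = 0.0856744.
P(D | S) = 0.0856744 / 0.433 = 0.197862…

P(D|S) ≈ 0.1979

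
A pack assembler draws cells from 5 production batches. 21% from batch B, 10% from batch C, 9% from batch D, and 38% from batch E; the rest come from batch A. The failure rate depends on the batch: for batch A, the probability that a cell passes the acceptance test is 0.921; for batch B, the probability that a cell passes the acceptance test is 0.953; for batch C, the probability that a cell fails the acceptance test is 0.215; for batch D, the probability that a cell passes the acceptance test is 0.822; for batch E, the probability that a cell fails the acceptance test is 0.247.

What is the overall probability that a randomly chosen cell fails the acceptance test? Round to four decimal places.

P(A) = 1 − (0.21 + 0.1 + 0.09 + 0.38) = 0.22.
P(F|A) = 1 − 0.921 = 0.079.
P(F|B) = 1 − 0.953 = 0.047.
P(F|D) = 1 − 0.822 = 0.178.
By the law of total probability,
P(F) = P(F|A)·P(A) + P(F|B)·P(B) + P(F|C)·P(C) + P(F|D)·P(D) + P(F|E)·P(E)
      = 0.079·0.22 + 0.047·0.21 + 0.215·0.1 + 0.178·0.09 + 0.247·0.38
      = 0.01738 + 0.00987 + 0.0215 + 0.01602 + 0.09386 = 0.15863

0.1586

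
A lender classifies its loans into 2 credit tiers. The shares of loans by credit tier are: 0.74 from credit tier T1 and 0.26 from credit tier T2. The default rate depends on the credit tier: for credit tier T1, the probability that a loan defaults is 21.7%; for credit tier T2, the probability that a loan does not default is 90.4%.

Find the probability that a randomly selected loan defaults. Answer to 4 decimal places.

P(D|T2) = 1 − 0.904 = 0.096.
P(D) = P(D|T1)·P(T1) + P(D|T2)·P(T2)
      = 0.217·0.74 + 0.096·0.26
      = 0.16058 + 0.02496 = 0.18554

0.1855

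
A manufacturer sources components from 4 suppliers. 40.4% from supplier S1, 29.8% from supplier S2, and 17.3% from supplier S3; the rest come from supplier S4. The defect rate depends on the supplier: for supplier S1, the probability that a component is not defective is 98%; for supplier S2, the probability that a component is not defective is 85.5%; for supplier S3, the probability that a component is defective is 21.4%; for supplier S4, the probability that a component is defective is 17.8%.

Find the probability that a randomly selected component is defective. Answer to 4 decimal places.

P(S4) = 1 − (0.404 + 0.298 + 0.173) = 0.125.
P(D|S1) = 1 − 0.98 = 0.02.
P(D|S2) = 1 − 0.855 = 0.145.
P(D) = P(D|S1)·P(S1) + P(D|S2)·P(S2) + P(D|S3)·P(S3) + P(D|S4)·P(S4)
      = 0.02·0.404 + 0.145·0.298 + 0.214·0.173 + 0.178·0.125
      = 0.00808 + 0.04321 + 0.037022 + 0.02225 = 0.110562

0.1106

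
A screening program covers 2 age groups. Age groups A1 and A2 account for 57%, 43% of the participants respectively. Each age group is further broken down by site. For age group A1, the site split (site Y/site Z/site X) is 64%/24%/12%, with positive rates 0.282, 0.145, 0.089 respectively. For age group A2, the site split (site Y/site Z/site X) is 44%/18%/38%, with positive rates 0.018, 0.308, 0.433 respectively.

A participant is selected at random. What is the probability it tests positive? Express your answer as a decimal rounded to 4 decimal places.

P(T|A1) = 0.64·0.282 + 0.24·0.145 + 0.12·0.089 = 0.18048 + 0.0348 + 0.01068 = 0.22596
P(T|A2) = 0.44·0.018 + 0.18·0.308 + 0.38·0.433 = 0.00792 + 0.05544 + 0.16454 = 0.2279
Then overall,
P(T) = 0.57·0.22596 + 0.43·0.2279
      = 0.1287972 + 0.097997 = 0.2267942

P(T) ≈ 0.2268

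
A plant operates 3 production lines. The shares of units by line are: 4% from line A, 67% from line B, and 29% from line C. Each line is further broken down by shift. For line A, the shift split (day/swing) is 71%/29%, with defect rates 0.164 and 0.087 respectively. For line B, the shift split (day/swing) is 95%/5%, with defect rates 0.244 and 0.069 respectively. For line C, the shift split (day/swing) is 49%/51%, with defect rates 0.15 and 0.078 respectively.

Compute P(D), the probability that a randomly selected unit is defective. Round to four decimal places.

P(D|A) = 0.71·0.164 + 0.29·0.087 = 0.11644 + 0.02523 = 0.14167
P(D|B) = 0.95·0.244 + 0.05·0.069 = 0.2318 + 0.00345 = 0.23525
P(D|C) = 0.49·0.15 + 0.51·0.078 = 0.0735 + 0.03978 = 0.11328
By total probability over the outer partition,
P(D) = 0.04·0.14167 + 0.67·0.23525 + 0.29·0.11328
      = 0.0056668 + 0.1576175 + 0.0328512 = 0.1961355

0.1961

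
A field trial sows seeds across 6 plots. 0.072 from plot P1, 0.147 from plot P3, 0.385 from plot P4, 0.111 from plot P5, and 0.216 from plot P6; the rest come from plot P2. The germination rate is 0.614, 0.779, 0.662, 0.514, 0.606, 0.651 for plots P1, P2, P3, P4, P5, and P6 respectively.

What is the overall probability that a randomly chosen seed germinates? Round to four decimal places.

P(P2) = 1 − (0.072 + 0.147 + 0.385 + 0.111 + 0.216) = 0.069.
P(G) = P(G|P1)·P(P1) + P(G|P2)·P(P2) + P(G|P3)·P(P3) + P(G|P4)·P(P4) + P(G|P5)·P(P5) + P(G|P6)·P(P6)
      = 0.614·0.072 + 0.779·0.069 + 0.662·0.147 + 0.514·0.385 + 0.606·0.111 + 0.651·0.216
      = 0.044208 + 0.053751 + 0.097314 + 0.19789 + 0.067266 + 0.140616 = 0.601045

P(G) ≈ 0.6010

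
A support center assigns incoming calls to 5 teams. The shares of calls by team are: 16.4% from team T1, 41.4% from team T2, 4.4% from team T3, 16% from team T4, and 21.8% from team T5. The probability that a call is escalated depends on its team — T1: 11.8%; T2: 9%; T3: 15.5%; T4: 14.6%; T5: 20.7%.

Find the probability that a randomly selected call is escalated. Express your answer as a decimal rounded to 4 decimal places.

P(E) ≈ 0.1319

By the law of total probability,
P(E) = P(E|T1)·P(T1) + P(E|T2)·P(T2) + P(E|T3)·P(T3) + P(E|T4)·P(T4) + P(E|T5)·P(T5)
      = 0.118·0.164 + 0.09·0.414 + 0.155·0.044 + 0.146·0.16 + 0.207·0.218
      = 0.019352 + 0.03726 + 0.00682 + 0.02336 + 0.045126 = 0.131918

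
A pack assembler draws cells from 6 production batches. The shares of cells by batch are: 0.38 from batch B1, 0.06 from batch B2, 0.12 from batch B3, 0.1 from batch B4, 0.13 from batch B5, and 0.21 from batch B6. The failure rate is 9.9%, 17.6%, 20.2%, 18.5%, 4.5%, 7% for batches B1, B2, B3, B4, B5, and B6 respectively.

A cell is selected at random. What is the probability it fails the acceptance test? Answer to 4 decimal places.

By the law of total probability,
P(F) = P(F|B1)·P(B1) + P(F|B2)·P(B2) + P(F|B3)·P(B3) + P(F|B4)·P(B4) + P(F|B5)·P(B5) + P(F|B6)·P(B6)
      = 0.099·0.38 + 0.176·0.06 + 0.202·0.12 + 0.185·0.1 + 0.045·0.13 + 0.07·0.21
      = 0.03762 + 0.01056 + 0.02424 + 0.0185 + 0.00585 + 0.0147 = 0.11147

P(F) ≈ 0.1115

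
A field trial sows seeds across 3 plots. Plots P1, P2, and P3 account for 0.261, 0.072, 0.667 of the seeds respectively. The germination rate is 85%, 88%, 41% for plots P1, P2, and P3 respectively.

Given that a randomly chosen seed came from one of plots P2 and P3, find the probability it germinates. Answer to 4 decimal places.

0.4558

Let S = {P2, P3}.
P(S) = 0.072 + 0.667 = 0.739.
P(G ∩ S) = 0.88·0.072 + 0.41·0.667 = 0.06336 + 0.27347 = 0.33683.
P(G | S) = 0.33683 / 0.739 = 0.455792…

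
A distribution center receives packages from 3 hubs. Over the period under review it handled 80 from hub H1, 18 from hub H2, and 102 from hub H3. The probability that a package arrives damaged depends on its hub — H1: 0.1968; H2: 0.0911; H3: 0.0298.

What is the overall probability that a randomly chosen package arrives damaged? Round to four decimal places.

P(D) ≈ 0.1021

Total: 80 + 18 + 102 = 200.
P(H1) = 80/200 = 0.4. P(H2) = 18/200 = 0.09. P(H3) = 102/200 = 0.51.
P(D) = P(D|H1)·P(H1) + P(D|H2)·P(H2) + P(D|H3)·P(H3)
      = 0.1968·0.4 + 0.0911·0.09 + 0.0298·0.51
      = 0.07872 + 0.008199 + 0.015198 = 0.102117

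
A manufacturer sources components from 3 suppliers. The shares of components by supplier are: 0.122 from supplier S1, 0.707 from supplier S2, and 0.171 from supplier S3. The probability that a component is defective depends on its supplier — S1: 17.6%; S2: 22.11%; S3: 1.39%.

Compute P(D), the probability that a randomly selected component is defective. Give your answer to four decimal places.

0.1802

By the law of total probability,
P(D) = P(D|S1)·P(S1) + P(D|S2)·P(S2) + P(D|S3)·P(S3)
      = 0.176·0.122 + 0.2211·0.707 + 0.0139·0.171
      = 0.021472 + 0.1563177 + 0.0023769 = 0.1801666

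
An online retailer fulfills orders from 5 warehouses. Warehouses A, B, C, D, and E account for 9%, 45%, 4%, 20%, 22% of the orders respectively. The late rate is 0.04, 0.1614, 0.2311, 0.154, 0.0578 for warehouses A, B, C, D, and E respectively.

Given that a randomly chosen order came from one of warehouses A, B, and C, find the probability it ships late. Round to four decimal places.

Let S = {A, B, C}.
P(S) = 0.09 + 0.45 + 0.04 = 0.58.
P(L ∩ S) = 0.04·0.09 + 0.1614·0.45 + 0.2311·0.04 = 0.0036 + 0.07263 + 0.009244 = 0.085474.
P(L | S) = 0.085474 / 0.58 = 0.147369…

P(L|S) ≈ 0.1474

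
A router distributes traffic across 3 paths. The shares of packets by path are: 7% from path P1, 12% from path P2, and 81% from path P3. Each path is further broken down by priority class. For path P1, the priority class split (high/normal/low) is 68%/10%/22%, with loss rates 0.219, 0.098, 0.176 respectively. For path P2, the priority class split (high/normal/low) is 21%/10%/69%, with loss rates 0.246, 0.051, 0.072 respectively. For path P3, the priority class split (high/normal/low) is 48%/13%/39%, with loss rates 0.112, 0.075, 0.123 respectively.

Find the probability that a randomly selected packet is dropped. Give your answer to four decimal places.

P(L) ≈ 0.1169

P(L|P1) = 0.68·0.219 + 0.1·0.098 + 0.22·0.176 = 0.14892 + 0.0098 + 0.03872 = 0.19744
P(L|P2) = 0.21·0.246 + 0.1·0.051 + 0.69·0.072 = 0.05166 + 0.0051 + 0.04968 = 0.10644
P(L|P3) = 0.48·0.112 + 0.13·0.075 + 0.39·0.123 = 0.05376 + 0.00975 + 0.04797 = 0.11148
Then overall,
P(L) = 0.07·0.19744 + 0.12·0.10644 + 0.81·0.11148
      = 0.0138208 + 0.0127728 + 0.0902988 = 0.1168924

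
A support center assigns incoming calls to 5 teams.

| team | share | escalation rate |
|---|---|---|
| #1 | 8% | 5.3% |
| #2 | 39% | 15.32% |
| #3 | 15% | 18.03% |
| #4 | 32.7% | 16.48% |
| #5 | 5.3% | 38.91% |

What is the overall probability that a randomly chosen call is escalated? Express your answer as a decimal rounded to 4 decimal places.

P(E) = P(E|#1)·P(#1) + P(E|#2)·P(#2) + P(E|#3)·P(#3) + P(E|#4)·P(#4) + P(E|#5)·P(#5)
      = 0.053·0.08 + 0.1532·0.39 + 0.1803·0.15 + 0.1648·0.327 + 0.3891·0.053
      = 0.00424 + 0.059748 + 0.027045 + 0.0538896 + 0.0206223 = 0.1655449

P(E) ≈ 0.1655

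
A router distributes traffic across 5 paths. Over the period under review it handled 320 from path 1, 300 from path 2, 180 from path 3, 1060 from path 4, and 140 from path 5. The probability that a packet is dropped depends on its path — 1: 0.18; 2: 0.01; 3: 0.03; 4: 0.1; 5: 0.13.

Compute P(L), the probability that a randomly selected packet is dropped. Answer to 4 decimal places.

0.0951

Total: 320 + 300 + 180 + 1060 + 140 = 2000.
P(1) = 320/2000 = 0.16. P(2) = 300/2000 = 0.15. P(3) = 180/2000 = 0.09. P(4) = 1060/2000 = 0.53. P(5) = 140/2000 = 0.07.
Using total probability over the partition,
P(L) = P(L|1)·P(1) + P(L|2)·P(2) + P(L|3)·P(3) + P(L|4)·P(4) + P(L|5)·P(5)
      = 0.18·0.16 + 0.01·0.15 + 0.03·0.09 + 0.1·0.53 + 0.13·0.07
      = 0.0288 + 0.0015 + 0.0027 + 0.053 + 0.0091 = 0.0951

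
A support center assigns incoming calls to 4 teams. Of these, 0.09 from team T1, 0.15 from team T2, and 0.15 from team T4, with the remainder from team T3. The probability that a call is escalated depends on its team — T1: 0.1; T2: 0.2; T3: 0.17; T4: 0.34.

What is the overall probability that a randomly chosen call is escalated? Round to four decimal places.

P(T3) = 1 − (0.09 + 0.15 + 0.15) = 0.61.
By the law of total probability,
P(E) = P(E|T1)·P(T1) + P(E|T2)·P(T2) + P(E|T3)·P(T3) + P(E|T4)·P(T4)
      = 0.1·0.09 + 0.2·0.15 + 0.17·0.61 + 0.34·0.15
      = 0.009 + 0.03 + 0.1037 + 0.051 = 0.1937

P(E) ≈ 0.1937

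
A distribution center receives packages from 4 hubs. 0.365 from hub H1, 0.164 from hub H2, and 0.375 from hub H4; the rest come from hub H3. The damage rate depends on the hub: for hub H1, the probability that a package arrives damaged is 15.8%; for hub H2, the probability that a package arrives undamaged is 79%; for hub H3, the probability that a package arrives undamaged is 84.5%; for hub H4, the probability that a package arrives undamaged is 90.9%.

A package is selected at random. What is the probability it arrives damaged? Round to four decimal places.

0.1411

P(H3) = 1 − (0.365 + 0.164 + 0.375) = 0.096.
P(D|H2) = 1 − 0.79 = 0.21.
P(D|H3) = 1 − 0.845 = 0.155.
P(D|H4) = 1 − 0.909 = 0.091.
P(D) = P(D|H1)·P(H1) + P(D|H2)·P(H2) + P(D|H3)·P(H3) + P(D|H4)·P(H4)
      = 0.158·0.365 + 0.21·0.164 + 0.155·0.096 + 0.091·0.375
      = 0.05767 + 0.03444 + 0.01488 + 0.034125 = 0.141115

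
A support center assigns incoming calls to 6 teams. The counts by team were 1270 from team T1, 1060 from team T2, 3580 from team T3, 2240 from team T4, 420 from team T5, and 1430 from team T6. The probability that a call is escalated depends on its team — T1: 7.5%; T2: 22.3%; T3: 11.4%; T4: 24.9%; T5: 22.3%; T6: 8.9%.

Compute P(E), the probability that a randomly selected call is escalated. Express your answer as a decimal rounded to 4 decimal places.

P(E) ≈ 0.1518

Total: 1270 + 1060 + 3580 + 2240 + 420 + 1430 = 10000.
P(T1) = 1270/10000 = 0.127. P(T2) = 1060/10000 = 0.106. P(T3) = 3580/10000 = 0.358. P(T4) = 2240/10000 = 0.224. P(T5) = 420/10000 = 0.042. P(T6) = 1430/10000 = 0.143.
P(E) = P(E|T1)·P(T1) + P(E|T2)·P(T2) + P(E|T3)·P(T3) + P(E|T4)·P(T4) + P(E|T5)·P(T5) + P(E|T6)·P(T6)
      = 0.075·0.127 + 0.223·0.106 + 0.114·0.358 + 0.249·0.224 + 0.223·0.042 + 0.089·0.143
      = 0.009525 + 0.023638 + 0.040812 + 0.055776 + 0.009366 + 0.012727 = 0.151844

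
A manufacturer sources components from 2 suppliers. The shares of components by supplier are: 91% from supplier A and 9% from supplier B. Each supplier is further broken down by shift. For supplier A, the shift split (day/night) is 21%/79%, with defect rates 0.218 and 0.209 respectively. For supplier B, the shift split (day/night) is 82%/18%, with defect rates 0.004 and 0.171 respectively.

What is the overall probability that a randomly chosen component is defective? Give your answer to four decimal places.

P(D|A) = 0.21·0.218 + 0.79·0.209 = 0.04578 + 0.16511 = 0.21089
P(D|B) = 0.82·0.004 + 0.18·0.171 = 0.00328 + 0.03078 = 0.03406
Then overall,
P(D) = 0.91·0.21089 + 0.09·0.03406
      = 0.1919099 + 0.0030654 = 0.1949753

P(D) ≈ 0.1950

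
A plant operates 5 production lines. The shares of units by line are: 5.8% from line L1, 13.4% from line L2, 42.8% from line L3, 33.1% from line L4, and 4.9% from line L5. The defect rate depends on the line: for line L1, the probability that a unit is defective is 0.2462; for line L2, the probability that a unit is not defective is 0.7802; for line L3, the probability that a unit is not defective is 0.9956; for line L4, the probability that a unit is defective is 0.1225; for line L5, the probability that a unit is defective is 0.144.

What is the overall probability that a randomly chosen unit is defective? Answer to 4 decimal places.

0.0932

P(D|L2) = 1 − 0.7802 = 0.2198.
P(D|L3) = 1 − 0.9956 = 0.0044.
By the law of total probability,
P(D) = P(D|L1)·P(L1) + P(D|L2)·P(L2) + P(D|L3)·P(L3) + P(D|L4)·P(L4) + P(D|L5)·P(L5)
      = 0.2462·0.058 + 0.2198·0.134 + 0.0044·0.428 + 0.1225·0.331 + 0.144·0.049
      = 0.0142796 + 0.0294532 + 0.0018832 + 0.0405475 + 0.007056 = 0.0932195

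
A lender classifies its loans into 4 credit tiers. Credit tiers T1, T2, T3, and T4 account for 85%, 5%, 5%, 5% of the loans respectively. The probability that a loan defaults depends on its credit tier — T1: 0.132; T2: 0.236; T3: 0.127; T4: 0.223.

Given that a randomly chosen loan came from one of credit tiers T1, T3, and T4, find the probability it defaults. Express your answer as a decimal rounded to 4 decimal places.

Let S = {T1, T3, T4}.
P(S) = 0.85 + 0.05 + 0.05 = 0.95.
P(D ∩ S) = 0.132·0.85 + 0.127·0.05 + 0.223·0.05 = 0.1122 + 0.00635 + 0.01115 = 0.1297.
P(D | S) = 0.1297 / 0.95 = 0.136526…

P(D|S) ≈ 0.1365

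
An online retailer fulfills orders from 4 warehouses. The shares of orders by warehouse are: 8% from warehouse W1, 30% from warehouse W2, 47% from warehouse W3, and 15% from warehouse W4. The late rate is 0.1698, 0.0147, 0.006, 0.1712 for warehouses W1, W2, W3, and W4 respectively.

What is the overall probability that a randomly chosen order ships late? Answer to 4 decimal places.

Using total probability over the partition,
P(L) = P(L|W1)·P(W1) + P(L|W2)·P(W2) + P(L|W3)·P(W3) + P(L|W4)·P(W4)
      = 0.1698·0.08 + 0.0147·0.3 + 0.006·0.47 + 0.1712·0.15
      = 0.013584 + 0.00441 + 0.00282 + 0.02568 = 0.046494

P(L) ≈ 0.0465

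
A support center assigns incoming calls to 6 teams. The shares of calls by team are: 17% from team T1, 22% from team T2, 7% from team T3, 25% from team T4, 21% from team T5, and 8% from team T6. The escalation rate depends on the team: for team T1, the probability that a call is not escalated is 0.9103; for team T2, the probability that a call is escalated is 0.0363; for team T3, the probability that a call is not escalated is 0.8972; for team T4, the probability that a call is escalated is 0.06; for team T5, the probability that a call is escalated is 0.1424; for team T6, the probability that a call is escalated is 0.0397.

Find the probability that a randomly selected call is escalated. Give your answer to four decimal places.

0.0785

P(E|T1) = 1 − 0.9103 = 0.0897.
P(E|T3) = 1 − 0.8972 = 0.1028.
P(E) = P(E|T1)·P(T1) + P(E|T2)·P(T2) + P(E|T3)·P(T3) + P(E|T4)·P(T4) + P(E|T5)·P(T5) + P(E|T6)·P(T6)
      = 0.0897·0.17 + 0.0363·0.22 + 0.1028·0.07 + 0.06·0.25 + 0.1424·0.21 + 0.0397·0.08
      = 0.015249 + 0.007986 + 0.007196 + 0.015 + 0.029904 + 0.003176 = 0.078511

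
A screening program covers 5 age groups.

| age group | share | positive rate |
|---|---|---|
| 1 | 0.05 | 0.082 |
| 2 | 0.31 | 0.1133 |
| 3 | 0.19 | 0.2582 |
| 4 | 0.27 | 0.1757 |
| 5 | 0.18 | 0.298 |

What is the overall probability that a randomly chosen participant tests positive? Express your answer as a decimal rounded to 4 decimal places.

P(T) = P(T|1)·P(1) + P(T|2)·P(2) + P(T|3)·P(3) + P(T|4)·P(4) + P(T|5)·P(5)
      = 0.082·0.05 + 0.1133·0.31 + 0.2582·0.19 + 0.1757·0.27 + 0.298·0.18
      = 0.0041 + 0.035123 + 0.049058 + 0.047439 + 0.05364 = 0.18936

0.1894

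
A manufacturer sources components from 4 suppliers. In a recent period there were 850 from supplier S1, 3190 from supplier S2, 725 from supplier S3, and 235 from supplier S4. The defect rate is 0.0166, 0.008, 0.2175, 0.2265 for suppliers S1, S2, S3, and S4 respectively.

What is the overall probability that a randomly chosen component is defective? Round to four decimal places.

0.0501

Total: 850 + 3190 + 725 + 235 = 5000.
P(S1) = 850/5000 = 0.17. P(S2) = 3190/5000 = 0.638. P(S3) = 725/5000 = 0.145. P(S4) = 235/5000 = 0.047.
Summing over the partition,
P(D) = P(D|S1)·P(S1) + P(D|S2)·P(S2) + P(D|S3)·P(S3) + P(D|S4)·P(S4)
      = 0.0166·0.17 + 0.008·0.638 + 0.2175·0.145 + 0.2265·0.047
      = 0.002822 + 0.005104 + 0.0315375 + 0.0106455 = 0.050109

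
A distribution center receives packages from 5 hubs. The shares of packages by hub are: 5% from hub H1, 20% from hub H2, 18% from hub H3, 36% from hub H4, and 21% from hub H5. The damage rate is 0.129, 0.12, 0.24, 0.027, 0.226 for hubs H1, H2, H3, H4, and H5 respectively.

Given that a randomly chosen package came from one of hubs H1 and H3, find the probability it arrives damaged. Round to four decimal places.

Let S = {H1, H3}.
P(S) = 0.05 + 0.18 = 0.23.
P(D ∩ S) = 0.129·0.05 + 0.24·0.18 = 0.00645 + 0.0432 = 0.04965.
P(D | S) = 0.04965 / 0.23 = 0.215870…

0.2159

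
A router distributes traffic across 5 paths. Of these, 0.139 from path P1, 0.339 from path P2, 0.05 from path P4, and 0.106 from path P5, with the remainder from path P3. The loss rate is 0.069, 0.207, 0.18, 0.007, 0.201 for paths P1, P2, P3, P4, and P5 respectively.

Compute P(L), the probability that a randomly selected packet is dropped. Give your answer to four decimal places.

P(L) ≈ 0.1673

P(P3) = 1 − (0.139 + 0.339 + 0.05 + 0.106) = 0.366.
Summing over the partition,
P(L) = P(L|P1)·P(P1) + P(L|P2)·P(P2) + P(L|P3)·P(P3) + P(L|P4)·P(P4) + P(L|P5)·P(P5)
      = 0.069·0.139 + 0.207·0.339 + 0.18·0.366 + 0.007·0.05 + 0.201·0.106
      = 0.009591 + 0.070173 + 0.06588 + 0.00035 + 0.021306 = 0.1673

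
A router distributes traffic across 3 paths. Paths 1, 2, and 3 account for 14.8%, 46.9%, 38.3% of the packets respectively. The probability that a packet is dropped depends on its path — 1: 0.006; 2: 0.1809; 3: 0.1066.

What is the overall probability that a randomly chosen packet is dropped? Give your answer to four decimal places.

P(L) = P(L|1)·P(1) + P(L|2)·P(2) + P(L|3)·P(3)
      = 0.006·0.148 + 0.1809·0.469 + 0.1066·0.383
      = 0.000888 + 0.0848421 + 0.0408278 = 0.1265579

0.1266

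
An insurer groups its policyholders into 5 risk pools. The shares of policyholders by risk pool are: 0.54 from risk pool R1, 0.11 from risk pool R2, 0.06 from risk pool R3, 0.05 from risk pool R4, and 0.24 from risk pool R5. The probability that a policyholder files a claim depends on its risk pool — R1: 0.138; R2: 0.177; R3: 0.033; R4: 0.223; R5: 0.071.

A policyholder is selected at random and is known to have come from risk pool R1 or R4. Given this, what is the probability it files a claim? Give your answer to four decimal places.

Let S = {R1, R4}.
P(S) = 0.54 + 0.05 = 0.59.
P(C ∩ S) = 0.138·0.54 + 0.223·0.05 = 0.07452 + 0.01115 = 0.08567.
P(C | S) = 0.08567 / 0.59 = 0.145203…

0.1452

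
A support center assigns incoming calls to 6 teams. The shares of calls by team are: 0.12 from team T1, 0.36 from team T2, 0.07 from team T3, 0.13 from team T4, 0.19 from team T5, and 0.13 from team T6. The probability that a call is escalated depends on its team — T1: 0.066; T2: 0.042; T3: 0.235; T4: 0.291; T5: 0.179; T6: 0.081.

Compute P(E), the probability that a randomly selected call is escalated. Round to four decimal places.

P(E) = P(E|T1)·P(T1) + P(E|T2)·P(T2) + P(E|T3)·P(T3) + P(E|T4)·P(T4) + P(E|T5)·P(T5) + P(E|T6)·P(T6)
      = 0.066·0.12 + 0.042·0.36 + 0.235·0.07 + 0.291·0.13 + 0.179·0.19 + 0.081·0.13
      = 0.00792 + 0.01512 + 0.01645 + 0.03783 + 0.03401 + 0.01053 = 0.12186

0.1219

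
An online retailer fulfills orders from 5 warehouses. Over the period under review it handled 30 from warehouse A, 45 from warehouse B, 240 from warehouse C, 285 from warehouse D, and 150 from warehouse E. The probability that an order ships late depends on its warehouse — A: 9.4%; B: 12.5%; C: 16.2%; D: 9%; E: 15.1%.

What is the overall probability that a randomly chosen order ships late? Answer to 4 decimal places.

0.1275

Total: 30 + 45 + 240 + 285 + 150 = 750.
P(A) = 30/750 = 0.04. P(B) = 45/750 = 0.06. P(C) = 240/750 = 0.32. P(D) = 285/750 = 0.38. P(E) = 150/750 = 0.2.
By the law of total probability,
P(L) = P(L|A)·P(A) + P(L|B)·P(B) + P(L|C)·P(C) + P(L|D)·P(D) + P(L|E)·P(E)
      = 0.094·0.04 + 0.125·0.06 + 0.162·0.32 + 0.09·0.38 + 0.151·0.2
      = 0.00376 + 0.0075 + 0.05184 + 0.0342 + 0.0302 = 0.1275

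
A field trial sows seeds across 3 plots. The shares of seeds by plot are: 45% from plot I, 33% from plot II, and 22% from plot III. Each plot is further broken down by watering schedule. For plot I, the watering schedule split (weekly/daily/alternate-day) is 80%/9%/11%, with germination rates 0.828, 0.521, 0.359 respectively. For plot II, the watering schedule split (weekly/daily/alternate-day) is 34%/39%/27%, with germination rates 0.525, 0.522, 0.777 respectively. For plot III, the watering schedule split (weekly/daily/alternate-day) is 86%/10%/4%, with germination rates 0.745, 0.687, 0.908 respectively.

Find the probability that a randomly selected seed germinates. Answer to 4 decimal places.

0.6963

P(G|I) = 0.8·0.828 + 0.09·0.521 + 0.11·0.359 = 0.6624 + 0.04689 + 0.03949 = 0.74878
P(G|II) = 0.34·0.525 + 0.39·0.522 + 0.27·0.777 = 0.1785 + 0.20358 + 0.20979 = 0.59187
P(G|III) = 0.86·0.745 + 0.1·0.687 + 0.04·0.908 = 0.6407 + 0.0687 + 0.03632 = 0.74572
Then overall,
P(G) = 0.45·0.74878 + 0.33·0.59187 + 0.22·0.74572
      = 0.336951 + 0.1953171 + 0.1640584 = 0.6963265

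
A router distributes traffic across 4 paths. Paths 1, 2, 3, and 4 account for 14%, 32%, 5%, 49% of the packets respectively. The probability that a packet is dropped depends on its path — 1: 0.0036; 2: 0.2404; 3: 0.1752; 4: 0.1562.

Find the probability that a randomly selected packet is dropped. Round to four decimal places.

P(L) ≈ 0.1627

P(L) = P(L|1)·P(1) + P(L|2)·P(2) + P(L|3)·P(3) + P(L|4)·P(4)
      = 0.0036·0.14 + 0.2404·0.32 + 0.1752·0.05 + 0.1562·0.49
      = 0.000504 + 0.076928 + 0.00876 + 0.076538 = 0.16273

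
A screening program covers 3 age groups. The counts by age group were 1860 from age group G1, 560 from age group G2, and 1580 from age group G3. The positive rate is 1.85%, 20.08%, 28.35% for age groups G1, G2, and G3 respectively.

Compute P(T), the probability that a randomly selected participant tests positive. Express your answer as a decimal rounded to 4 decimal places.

Total: 1860 + 560 + 1580 = 4000.
P(G1) = 1860/4000 = 0.465. P(G2) = 560/4000 = 0.14. P(G3) = 1580/4000 = 0.395.
By the law of total probability,
P(T) = P(T|G1)·P(G1) + P(T|G2)·P(G2) + P(T|G3)·P(G3)
      = 0.0185·0.465 + 0.2008·0.14 + 0.2835·0.395
      = 0.0086025 + 0.028112 + 0.1119825 = 0.148697

P(T) ≈ 0.1487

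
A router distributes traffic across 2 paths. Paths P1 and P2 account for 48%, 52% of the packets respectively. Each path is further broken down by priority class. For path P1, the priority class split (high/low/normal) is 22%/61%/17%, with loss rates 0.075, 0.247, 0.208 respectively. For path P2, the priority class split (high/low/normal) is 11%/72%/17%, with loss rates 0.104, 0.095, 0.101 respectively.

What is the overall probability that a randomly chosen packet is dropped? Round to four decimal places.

0.1477

P(L|P1) = 0.22·0.075 + 0.61·0.247 + 0.17·0.208 = 0.0165 + 0.15067 + 0.03536 = 0.20253
P(L|P2) = 0.11·0.104 + 0.72·0.095 + 0.17·0.101 = 0.01144 + 0.0684 + 0.01717 = 0.09701
Then overall,
P(L) = 0.48·0.20253 + 0.52·0.09701
      = 0.0972144 + 0.0504452 = 0.1476596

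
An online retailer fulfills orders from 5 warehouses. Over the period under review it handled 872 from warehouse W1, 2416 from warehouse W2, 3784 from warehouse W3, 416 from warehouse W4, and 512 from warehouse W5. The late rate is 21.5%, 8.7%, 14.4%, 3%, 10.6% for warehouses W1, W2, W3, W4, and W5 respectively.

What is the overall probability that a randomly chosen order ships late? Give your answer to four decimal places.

0.1262

Total: 872 + 2416 + 3784 + 416 + 512 = 8000.
P(W1) = 872/8000 = 0.109. P(W2) = 2416/8000 = 0.302. P(W3) = 3784/8000 = 0.473. P(W4) = 416/8000 = 0.052. P(W5) = 512/8000 = 0.064.
P(L) = P(L|W1)·P(W1) + P(L|W2)·P(W2) + P(L|W3)·P(W3) + P(L|W4)·P(W4) + P(L|W5)·P(W5)
      = 0.215·0.109 + 0.087·0.302 + 0.144·0.473 + 0.03·0.052 + 0.106·0.064
      = 0.023435 + 0.026274 + 0.068112 + 0.00156 + 0.006784 = 0.126165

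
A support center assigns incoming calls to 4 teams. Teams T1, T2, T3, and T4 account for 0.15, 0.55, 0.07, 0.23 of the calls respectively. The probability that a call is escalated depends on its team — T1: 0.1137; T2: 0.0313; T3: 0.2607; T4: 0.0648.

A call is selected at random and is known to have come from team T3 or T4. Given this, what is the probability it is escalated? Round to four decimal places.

P(E|S) ≈ 0.1105

Let S = {T3, T4}.
P(S) = 0.07 + 0.23 = 0.3.
P(E ∩ S) = 0.2607·0.07 + 0.0648·0.23 = 0.018249 + 0.014904 = 0.033153.
P(E | S) = 0.033153 / 0.3 = 0.110510…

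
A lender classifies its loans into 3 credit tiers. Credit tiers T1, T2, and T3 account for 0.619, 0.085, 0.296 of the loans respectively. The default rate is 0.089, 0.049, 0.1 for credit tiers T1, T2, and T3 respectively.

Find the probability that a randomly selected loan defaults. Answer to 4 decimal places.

P(D) = P(D|T1)·P(T1) + P(D|T2)·P(T2) + P(D|T3)·P(T3)
      = 0.089·0.619 + 0.049·0.085 + 0.1·0.296
      = 0.055091 + 0.004165 + 0.0296 = 0.088856

P(D) ≈ 0.0889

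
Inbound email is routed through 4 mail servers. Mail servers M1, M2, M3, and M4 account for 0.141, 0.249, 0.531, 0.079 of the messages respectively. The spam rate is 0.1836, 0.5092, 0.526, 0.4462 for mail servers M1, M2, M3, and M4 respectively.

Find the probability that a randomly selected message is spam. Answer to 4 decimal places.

0.4672

Summing over the partition,
P(S) = P(S|M1)·P(M1) + P(S|M2)·P(M2) + P(S|M3)·P(M3) + P(S|M4)·P(M4)
      = 0.1836·0.141 + 0.5092·0.249 + 0.526·0.531 + 0.4462·0.079
      = 0.0258876 + 0.1267908 + 0.279306 + 0.0352498 = 0.4672342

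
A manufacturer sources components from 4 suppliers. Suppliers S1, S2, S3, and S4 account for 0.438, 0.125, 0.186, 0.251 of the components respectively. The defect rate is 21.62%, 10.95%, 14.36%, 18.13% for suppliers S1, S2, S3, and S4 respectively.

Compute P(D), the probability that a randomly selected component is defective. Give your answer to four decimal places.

P(D) = P(D|S1)·P(S1) + P(D|S2)·P(S2) + P(D|S3)·P(S3) + P(D|S4)·P(S4)
      = 0.2162·0.438 + 0.1095·0.125 + 0.1436·0.186 + 0.1813·0.251
      = 0.0946956 + 0.0136875 + 0.0267096 + 0.0455063 = 0.180599

0.1806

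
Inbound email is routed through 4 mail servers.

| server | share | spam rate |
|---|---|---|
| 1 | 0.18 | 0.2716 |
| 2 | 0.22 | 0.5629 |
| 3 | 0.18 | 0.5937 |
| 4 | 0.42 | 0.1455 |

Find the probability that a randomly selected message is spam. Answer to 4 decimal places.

P(S) = P(S|1)·P(1) + P(S|2)·P(2) + P(S|3)·P(3) + P(S|4)·P(4)
      = 0.2716·0.18 + 0.5629·0.22 + 0.5937·0.18 + 0.1455·0.42
      = 0.048888 + 0.123838 + 0.106866 + 0.06111 = 0.340702

0.3407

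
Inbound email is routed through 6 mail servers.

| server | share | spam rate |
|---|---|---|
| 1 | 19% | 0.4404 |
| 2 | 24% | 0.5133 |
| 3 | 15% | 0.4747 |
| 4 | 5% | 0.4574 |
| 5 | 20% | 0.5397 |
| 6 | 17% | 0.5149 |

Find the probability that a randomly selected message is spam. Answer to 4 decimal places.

0.4964

By the law of total probability,
P(S) = P(S|1)·P(1) + P(S|2)·P(2) + P(S|3)·P(3) + P(S|4)·P(4) + P(S|5)·P(5) + P(S|6)·P(6)
      = 0.4404·0.19 + 0.5133·0.24 + 0.4747·0.15 + 0.4574·0.05 + 0.5397·0.2 + 0.5149·0.17
      = 0.083676 + 0.123192 + 0.071205 + 0.02287 + 0.10794 + 0.087533 = 0.496416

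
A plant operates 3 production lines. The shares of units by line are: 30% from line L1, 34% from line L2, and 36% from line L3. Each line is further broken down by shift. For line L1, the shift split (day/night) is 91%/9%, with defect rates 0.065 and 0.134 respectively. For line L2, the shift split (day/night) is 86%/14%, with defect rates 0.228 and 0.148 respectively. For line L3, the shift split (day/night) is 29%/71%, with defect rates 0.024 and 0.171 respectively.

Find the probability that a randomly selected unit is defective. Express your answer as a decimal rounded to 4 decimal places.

P(D) ≈ 0.1413

P(D|L1) = 0.91·0.065 + 0.09·0.134 = 0.05915 + 0.01206 = 0.07121
P(D|L2) = 0.86·0.228 + 0.14·0.148 = 0.19608 + 0.02072 = 0.2168
P(D|L3) = 0.29·0.024 + 0.71·0.171 = 0.00696 + 0.12141 = 0.12837
By total probability over the outer partition,
P(D) = 0.3·0.07121 + 0.34·0.2168 + 0.36·0.12837
      = 0.021363 + 0.073712 + 0.0462132 = 0.1412882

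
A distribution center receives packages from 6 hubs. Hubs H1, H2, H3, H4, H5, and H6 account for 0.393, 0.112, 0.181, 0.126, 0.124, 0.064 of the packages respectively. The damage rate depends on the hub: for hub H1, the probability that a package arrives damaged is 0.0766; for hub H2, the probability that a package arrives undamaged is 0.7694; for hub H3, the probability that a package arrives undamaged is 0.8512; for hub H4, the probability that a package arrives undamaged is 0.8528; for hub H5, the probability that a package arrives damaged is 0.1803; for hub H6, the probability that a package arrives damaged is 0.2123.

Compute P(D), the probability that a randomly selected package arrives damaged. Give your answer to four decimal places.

P(D|H2) = 1 − 0.7694 = 0.2306.
P(D|H3) = 1 − 0.8512 = 0.1488.
P(D|H4) = 1 − 0.8528 = 0.1472.
P(D) = P(D|H1)·P(H1) + P(D|H2)·P(H2) + P(D|H3)·P(H3) + P(D|H4)·P(H4) + P(D|H5)·P(H5) + P(D|H6)·P(H6)
      = 0.0766·0.393 + 0.2306·0.112 + 0.1488·0.181 + 0.1472·0.126 + 0.1803·0.124 + 0.2123·0.064
      = 0.0301038 + 0.0258272 + 0.0269328 + 0.0185472 + 0.0223572 + 0.0135872 = 0.1373554

0.1374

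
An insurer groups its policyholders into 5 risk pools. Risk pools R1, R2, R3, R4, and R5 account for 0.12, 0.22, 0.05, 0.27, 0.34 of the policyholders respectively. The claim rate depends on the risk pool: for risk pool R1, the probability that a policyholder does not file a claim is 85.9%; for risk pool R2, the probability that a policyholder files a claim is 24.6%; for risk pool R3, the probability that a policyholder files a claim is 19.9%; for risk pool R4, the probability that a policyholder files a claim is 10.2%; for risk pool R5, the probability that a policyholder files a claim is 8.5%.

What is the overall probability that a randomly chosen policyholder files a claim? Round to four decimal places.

P(C) ≈ 0.1374

P(C|R1) = 1 − 0.859 = 0.141.
P(C) = P(C|R1)·P(R1) + P(C|R2)·P(R2) + P(C|R3)·P(R3) + P(C|R4)·P(R4) + P(C|R5)·P(R5)
      = 0.141·0.12 + 0.246·0.22 + 0.199·0.05 + 0.102·0.27 + 0.085·0.34
      = 0.01692 + 0.05412 + 0.00995 + 0.02754 + 0.0289 = 0.13743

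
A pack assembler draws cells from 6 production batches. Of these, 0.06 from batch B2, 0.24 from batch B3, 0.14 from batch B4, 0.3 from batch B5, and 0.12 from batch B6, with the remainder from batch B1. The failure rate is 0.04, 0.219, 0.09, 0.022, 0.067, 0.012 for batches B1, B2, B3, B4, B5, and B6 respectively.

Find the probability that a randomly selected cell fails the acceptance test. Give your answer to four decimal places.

0.0650

P(B1) = 1 − (0.06 + 0.24 + 0.14 + 0.3 + 0.12) = 0.14.
P(F) = P(F|B1)·P(B1) + P(F|B2)·P(B2) + P(F|B3)·P(B3) + P(F|B4)·P(B4) + P(F|B5)·P(B5) + P(F|B6)·P(B6)
      = 0.04·0.14 + 0.219·0.06 + 0.09·0.24 + 0.022·0.14 + 0.067·0.3 + 0.012·0.12
      = 0.0056 + 0.01314 + 0.0216 + 0.00308 + 0.0201 + 0.00144 = 0.06496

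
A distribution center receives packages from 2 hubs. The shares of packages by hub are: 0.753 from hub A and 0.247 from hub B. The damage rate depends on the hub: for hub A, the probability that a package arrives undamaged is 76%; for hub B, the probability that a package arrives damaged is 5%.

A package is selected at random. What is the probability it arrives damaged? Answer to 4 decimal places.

P(D|A) = 1 − 0.76 = 0.24.
P(D) = P(D|A)·P(A) + P(D|B)·P(B)
      = 0.24·0.753 + 0.05·0.247
      = 0.18072 + 0.01235 = 0.19307

0.1931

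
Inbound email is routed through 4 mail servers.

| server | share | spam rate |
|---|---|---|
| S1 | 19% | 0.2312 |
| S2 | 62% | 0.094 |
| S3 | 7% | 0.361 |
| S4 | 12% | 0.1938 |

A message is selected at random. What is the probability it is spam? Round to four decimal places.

P(S) = P(S|S1)·P(S1) + P(S|S2)·P(S2) + P(S|S3)·P(S3) + P(S|S4)·P(S4)
      = 0.2312·0.19 + 0.094·0.62 + 0.361·0.07 + 0.1938·0.12
      = 0.043928 + 0.05828 + 0.02527 + 0.023256 = 0.150734

0.1507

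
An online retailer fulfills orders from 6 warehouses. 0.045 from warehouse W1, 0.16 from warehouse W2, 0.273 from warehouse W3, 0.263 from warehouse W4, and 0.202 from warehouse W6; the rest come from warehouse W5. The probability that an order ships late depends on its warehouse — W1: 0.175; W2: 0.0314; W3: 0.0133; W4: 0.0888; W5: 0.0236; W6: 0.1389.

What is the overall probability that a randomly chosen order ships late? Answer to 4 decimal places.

P(L) ≈ 0.0693

P(W5) = 1 − (0.045 + 0.16 + 0.273 + 0.263 + 0.202) = 0.057.
Using total probability over the partition,
P(L) = P(L|W1)·P(W1) + P(L|W2)·P(W2) + P(L|W3)·P(W3) + P(L|W4)·P(W4) + P(L|W5)·P(W5) + P(L|W6)·P(W6)
      = 0.175·0.045 + 0.0314·0.16 + 0.0133·0.273 + 0.0888·0.263 + 0.0236·0.057 + 0.1389·0.202
      = 0.007875 + 0.005024 + 0.0036309 + 0.0233544 + 0.0013452 + 0.0280578 = 0.0692873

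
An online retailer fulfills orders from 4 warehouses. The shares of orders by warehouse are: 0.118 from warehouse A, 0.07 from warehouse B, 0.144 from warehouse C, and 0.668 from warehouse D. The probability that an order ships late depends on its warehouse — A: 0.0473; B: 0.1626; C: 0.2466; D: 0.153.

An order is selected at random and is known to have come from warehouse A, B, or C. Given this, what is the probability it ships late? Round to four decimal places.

P(L|S) ≈ 0.1581

Let S = {A, B, C}.
P(S) = 0.118 + 0.07 + 0.144 = 0.332.
P(L ∩ S) = 0.0473·0.118 + 0.1626·0.07 + 0.2466·0.144 = 0.0055814 + 0.011382 + 0.0355104 = 0.0524738.
P(L | S) = 0.0524738 / 0.332 = 0.158054…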